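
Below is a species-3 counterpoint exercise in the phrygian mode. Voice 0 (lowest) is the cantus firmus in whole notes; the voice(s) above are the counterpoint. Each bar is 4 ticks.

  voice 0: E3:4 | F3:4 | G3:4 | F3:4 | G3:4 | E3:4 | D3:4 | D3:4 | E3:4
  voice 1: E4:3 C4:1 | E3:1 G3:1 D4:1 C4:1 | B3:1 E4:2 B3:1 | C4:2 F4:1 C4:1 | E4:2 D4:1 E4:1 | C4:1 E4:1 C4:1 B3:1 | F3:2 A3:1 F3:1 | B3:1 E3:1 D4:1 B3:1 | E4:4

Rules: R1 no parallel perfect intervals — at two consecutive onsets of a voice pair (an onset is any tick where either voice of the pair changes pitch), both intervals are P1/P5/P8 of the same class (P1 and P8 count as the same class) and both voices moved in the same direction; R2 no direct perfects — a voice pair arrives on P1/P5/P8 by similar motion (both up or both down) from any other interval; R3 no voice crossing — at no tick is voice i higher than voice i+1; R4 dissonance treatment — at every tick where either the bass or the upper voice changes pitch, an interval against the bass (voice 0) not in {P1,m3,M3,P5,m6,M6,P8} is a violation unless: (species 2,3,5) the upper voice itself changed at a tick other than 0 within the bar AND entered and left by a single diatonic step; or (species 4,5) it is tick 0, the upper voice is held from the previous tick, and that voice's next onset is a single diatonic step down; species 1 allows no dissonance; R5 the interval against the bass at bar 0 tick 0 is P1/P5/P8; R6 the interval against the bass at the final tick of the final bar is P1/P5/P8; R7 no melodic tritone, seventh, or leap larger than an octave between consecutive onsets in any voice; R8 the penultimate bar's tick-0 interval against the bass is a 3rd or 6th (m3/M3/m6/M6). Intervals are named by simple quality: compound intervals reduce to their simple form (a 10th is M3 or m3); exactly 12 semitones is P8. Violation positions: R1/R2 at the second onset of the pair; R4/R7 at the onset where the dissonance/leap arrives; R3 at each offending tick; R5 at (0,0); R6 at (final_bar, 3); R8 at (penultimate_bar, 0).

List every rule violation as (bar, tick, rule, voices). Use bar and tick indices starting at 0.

(1, 0, R3, (0, 1))
(1, 0, R4, (0, 1))
(1, 1, R4, (0, 1))
(6, 0, R7, (1,))
(7, 0, R7, (1,))
(7, 1, R4, (0, 1))
(7, 2, R7, (1,))
(8, 0, R2, (0, 1))

bar 0: v0=E3 v1=E4 downbeat P8
bar 1: v0=F3 v1=E3 downbeat m2
bar 2: v0=G3 v1=B3 downbeat M3
bar 3: v0=F3 v1=C4 downbeat P5
bar 4: v0=G3 v1=E4 downbeat M6
bar 5: v0=E3 v1=C4 downbeat m6
bar 6: v0=D3 v1=F3 downbeat m3
bar 7: v0=D3 v1=B3 downbeat M6
bar 8: v0=E3 v1=E4 downbeat P8
  -> R3 @ bar 1 tick 0 v(0, 1): F3 above E3
  -> R4 @ bar 1 tick 0 v(0, 1): F3/E3 m2 untreated
  -> R4 @ bar 1 tick 1 v(0, 1): F3/G3 M2 untreated
  -> R7 @ bar 6 tick 0 v(1,): B3->F3 leap 6st
  -> R7 @ bar 7 tick 0 v(1,): F3->B3 leap 6st
  -> R4 @ bar 7 tick 1 v(0, 1): D3/E3 M2 untreated
  -> R7 @ bar 7 tick 2 v(1,): E3->D4 leap 10st
  -> R2 @ bar 8 tick 0 v(0, 1): D3/B3 M6 -> E3/E4 P8 similar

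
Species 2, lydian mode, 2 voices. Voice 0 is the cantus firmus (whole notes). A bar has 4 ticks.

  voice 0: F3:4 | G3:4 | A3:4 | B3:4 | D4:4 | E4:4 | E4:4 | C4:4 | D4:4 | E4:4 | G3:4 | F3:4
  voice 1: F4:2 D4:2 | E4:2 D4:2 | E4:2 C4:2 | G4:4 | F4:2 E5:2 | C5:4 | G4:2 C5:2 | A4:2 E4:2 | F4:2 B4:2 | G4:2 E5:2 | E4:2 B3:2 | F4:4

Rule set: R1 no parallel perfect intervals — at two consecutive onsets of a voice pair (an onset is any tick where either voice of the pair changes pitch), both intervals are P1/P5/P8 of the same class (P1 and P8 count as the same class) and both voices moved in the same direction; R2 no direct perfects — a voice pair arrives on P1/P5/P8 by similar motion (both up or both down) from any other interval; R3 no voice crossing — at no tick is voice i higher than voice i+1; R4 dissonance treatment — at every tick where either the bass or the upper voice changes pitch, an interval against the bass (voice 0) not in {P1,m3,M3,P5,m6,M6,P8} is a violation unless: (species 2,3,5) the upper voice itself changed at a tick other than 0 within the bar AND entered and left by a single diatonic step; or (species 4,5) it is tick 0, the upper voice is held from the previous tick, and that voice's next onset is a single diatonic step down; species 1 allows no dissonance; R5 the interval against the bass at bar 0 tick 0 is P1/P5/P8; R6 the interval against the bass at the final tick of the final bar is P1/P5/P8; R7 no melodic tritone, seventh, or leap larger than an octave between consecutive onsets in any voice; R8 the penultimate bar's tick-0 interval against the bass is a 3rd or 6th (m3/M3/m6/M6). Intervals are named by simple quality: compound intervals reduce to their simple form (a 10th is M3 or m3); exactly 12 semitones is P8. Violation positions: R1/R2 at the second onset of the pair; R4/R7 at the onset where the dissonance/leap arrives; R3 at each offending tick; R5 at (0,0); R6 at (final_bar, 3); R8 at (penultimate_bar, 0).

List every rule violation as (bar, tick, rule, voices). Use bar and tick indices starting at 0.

(2, 0, R1, (0, 1))
(4, 2, R4, (0, 1))
(4, 2, R7, (1,))
(8, 2, R7, (1,))
(11, 0, R7, (1,))

bar 0: v0=F3 v1=F4 downbeat P8
bar 1: v0=G3 v1=E4 downbeat M6
bar 2: v0=A3 v1=E4 downbeat P5
bar 3: v0=B3 v1=G4 downbeat m6
bar 4: v0=D4 v1=F4 downbeat m3
bar 5: v0=E4 v1=C5 downbeat m6
bar 6: v0=E4 v1=G4 downbeat m3
bar 7: v0=C4 v1=A4 downbeat M6
bar 8: v0=D4 v1=F4 downbeat m3
bar 9: v0=E4 v1=G4 downbeat m3
bar 10: v0=G3 v1=E4 downbeat M6
bar 11: v0=F3 v1=F4 downbeat P8
  -> R1 @ bar 2 tick 0 v(0, 1): G3/D4 P5 -> A3/E4 P5 similar
  -> R4 @ bar 4 tick 2 v(0, 1): D4/E5 M2 untreated
  -> R7 @ bar 4 tick 2 v(1,): F4->E5 leap 11st
  -> R7 @ bar 8 tick 2 v(1,): F4->B4 leap 6st
  -> R7 @ bar 11 tick 0 v(1,): B3->F4 leap 6st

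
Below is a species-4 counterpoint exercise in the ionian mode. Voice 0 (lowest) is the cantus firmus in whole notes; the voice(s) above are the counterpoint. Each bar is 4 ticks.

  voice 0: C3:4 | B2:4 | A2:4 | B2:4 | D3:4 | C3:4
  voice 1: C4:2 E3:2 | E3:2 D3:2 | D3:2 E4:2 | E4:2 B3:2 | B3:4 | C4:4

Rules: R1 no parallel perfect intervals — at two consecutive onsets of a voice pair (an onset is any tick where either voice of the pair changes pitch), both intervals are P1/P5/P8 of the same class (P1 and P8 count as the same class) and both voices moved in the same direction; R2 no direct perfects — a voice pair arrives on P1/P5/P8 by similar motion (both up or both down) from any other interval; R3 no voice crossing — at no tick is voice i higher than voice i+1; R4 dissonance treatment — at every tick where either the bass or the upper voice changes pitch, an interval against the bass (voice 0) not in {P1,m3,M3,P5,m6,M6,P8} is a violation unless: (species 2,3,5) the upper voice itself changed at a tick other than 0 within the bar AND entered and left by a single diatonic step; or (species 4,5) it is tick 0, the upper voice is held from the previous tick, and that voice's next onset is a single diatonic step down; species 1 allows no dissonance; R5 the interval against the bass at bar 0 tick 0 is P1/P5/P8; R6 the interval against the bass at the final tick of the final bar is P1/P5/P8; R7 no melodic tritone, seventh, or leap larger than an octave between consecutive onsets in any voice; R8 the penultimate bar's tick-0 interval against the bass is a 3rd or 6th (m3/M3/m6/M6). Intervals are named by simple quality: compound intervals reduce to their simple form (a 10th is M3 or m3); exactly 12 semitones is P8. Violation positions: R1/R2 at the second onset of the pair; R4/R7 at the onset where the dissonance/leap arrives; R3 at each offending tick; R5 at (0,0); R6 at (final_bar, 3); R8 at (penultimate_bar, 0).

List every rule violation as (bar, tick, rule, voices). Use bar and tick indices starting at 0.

bar 0: v0=C3 v1=C4 downbeat P8
bar 1: v0=B2 v1=E3 downbeat P4
bar 2: v0=A2 v1=D3 downbeat P4
bar 3: v0=B2 v1=E4 downbeat P4
bar 4: v0=D3 v1=B3 downbeat M6
bar 5: v0=C3 v1=C4 downbeat P8
  -> R4 @ bar 2 tick 0 v(0, 1): A2/D3 P4 untreated
  -> R7 @ bar 2 tick 2 v(1,): D3->E4 leap 14st
  -> R4 @ bar 3 tick 0 v(0, 1): B2/E4 P4 untreated

(2, 0, R4, (0, 1))
(2, 2, R7, (1,))
(3, 0, R4, (0, 1))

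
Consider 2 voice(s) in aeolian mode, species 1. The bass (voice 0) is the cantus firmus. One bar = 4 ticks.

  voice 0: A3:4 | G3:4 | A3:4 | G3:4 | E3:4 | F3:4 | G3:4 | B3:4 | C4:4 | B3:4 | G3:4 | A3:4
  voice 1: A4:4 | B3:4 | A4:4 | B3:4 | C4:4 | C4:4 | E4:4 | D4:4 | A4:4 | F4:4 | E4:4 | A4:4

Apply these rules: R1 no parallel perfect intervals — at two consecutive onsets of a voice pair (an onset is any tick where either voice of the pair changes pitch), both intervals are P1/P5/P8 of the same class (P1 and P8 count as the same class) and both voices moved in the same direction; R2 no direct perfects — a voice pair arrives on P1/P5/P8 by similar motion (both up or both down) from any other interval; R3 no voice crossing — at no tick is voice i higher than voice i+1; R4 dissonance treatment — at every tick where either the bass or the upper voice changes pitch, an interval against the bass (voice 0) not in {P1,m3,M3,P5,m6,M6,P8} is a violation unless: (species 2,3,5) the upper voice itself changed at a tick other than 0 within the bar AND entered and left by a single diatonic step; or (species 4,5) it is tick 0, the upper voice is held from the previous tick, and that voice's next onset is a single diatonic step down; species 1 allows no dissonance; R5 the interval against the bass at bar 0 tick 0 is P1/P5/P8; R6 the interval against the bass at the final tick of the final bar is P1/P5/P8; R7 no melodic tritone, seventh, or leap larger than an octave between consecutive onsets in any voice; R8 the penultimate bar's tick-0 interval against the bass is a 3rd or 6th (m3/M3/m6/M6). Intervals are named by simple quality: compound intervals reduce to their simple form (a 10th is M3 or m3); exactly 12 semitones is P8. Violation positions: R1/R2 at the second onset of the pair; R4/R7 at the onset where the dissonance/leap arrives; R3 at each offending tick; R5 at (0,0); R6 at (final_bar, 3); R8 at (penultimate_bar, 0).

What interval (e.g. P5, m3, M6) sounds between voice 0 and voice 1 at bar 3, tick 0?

voice 0=G3 voice 1=B3 -> M3

M3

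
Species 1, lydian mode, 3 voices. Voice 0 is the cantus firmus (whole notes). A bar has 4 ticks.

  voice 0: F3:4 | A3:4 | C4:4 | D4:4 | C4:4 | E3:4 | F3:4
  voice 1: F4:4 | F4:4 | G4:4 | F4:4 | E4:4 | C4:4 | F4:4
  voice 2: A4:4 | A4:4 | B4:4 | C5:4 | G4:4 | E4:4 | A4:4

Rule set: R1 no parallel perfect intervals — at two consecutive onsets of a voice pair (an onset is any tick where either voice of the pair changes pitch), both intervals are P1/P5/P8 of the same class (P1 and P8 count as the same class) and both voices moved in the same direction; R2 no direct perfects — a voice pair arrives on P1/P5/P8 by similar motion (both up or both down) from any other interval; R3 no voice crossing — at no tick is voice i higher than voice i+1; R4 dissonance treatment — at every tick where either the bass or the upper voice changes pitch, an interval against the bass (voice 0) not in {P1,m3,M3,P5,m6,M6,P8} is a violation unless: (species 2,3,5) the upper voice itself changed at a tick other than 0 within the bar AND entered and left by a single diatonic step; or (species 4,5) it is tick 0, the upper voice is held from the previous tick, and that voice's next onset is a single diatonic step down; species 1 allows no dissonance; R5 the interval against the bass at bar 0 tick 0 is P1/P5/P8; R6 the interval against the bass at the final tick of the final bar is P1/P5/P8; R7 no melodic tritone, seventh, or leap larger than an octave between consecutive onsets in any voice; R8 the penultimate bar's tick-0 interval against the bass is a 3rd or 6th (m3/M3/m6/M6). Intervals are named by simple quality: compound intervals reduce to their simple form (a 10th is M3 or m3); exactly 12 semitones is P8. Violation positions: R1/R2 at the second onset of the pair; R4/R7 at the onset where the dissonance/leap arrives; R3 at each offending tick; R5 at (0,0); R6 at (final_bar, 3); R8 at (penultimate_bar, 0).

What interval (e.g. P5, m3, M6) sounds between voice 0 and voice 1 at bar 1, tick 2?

voice 0=A3 voice 1=F4 -> m6

m6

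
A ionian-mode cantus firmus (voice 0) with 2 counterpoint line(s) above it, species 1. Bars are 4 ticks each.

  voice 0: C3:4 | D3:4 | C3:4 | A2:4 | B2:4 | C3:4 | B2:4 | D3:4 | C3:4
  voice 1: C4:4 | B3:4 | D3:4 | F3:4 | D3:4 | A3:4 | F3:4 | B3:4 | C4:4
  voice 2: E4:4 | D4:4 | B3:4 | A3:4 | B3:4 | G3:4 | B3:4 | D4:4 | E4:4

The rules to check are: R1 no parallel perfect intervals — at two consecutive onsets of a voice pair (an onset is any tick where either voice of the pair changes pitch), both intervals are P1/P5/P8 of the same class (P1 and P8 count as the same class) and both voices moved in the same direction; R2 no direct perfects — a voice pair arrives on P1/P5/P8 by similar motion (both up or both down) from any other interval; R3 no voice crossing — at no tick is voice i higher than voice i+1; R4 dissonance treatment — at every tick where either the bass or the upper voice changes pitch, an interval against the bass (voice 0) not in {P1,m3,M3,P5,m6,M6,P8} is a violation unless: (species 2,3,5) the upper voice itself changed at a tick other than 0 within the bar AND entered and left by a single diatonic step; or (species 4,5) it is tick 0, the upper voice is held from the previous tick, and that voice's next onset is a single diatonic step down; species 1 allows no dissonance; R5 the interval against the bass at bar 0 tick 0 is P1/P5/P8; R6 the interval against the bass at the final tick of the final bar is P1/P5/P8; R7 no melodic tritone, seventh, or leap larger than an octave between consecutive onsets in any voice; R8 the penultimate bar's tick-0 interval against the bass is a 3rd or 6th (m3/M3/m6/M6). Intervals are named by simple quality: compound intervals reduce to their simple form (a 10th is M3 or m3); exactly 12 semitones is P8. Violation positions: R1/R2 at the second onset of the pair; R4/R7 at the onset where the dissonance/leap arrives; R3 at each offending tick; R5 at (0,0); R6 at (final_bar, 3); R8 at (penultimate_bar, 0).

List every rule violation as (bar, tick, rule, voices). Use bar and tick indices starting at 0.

bar 0: v0=C3 v1=C4 v2=E4 downbeat M3
bar 1: v0=D3 v1=B3 v2=D4 downbeat P8
bar 2: v0=C3 v1=D3 v2=B3 downbeat M7
bar 3: v0=A2 v1=F3 v2=A3 downbeat P8
bar 4: v0=B2 v1=D3 v2=B3 downbeat P8
bar 5: v0=C3 v1=A3 v2=G3 downbeat P5
bar 6: v0=B2 v1=F3 v2=B3 downbeat P8
bar 7: v0=D3 v1=B3 v2=D4 downbeat P8
bar 8: v0=C3 v1=C4 v2=E4 downbeat M3
  -> R5 @ bar 0 tick 0 v(0, 2): opens on M3
  -> R4 @ bar 2 tick 0 v(0, 1): C3/D3 M2 untreated
  -> R4 @ bar 2 tick 0 v(0, 2): C3/B3 M7 untreated
  -> R2 @ bar 3 tick 0 v(0, 2): C3/B3 M7 -> A2/A3 P8 similar
  -> R1 @ bar 4 tick 0 v(0, 2): A2/A3 P8 -> B2/B3 P8 similar
  -> R3 @ bar 5 tick 0 v(1, 2): A3 above G3
  -> R3 @ bar 5 tick 1 v(1, 2): A3 above G3
  -> R3 @ bar 5 tick 2 v(1, 2): A3 above G3
  -> R3 @ bar 5 tick 3 v(1, 2): A3 above G3
  -> R4 @ bar 6 tick 0 v(0, 1): B2/F3 TT untreated
  -> R1 @ bar 7 tick 0 v(0, 2): B2/B3 P8 -> D3/D4 P8 similar
  -> R7 @ bar 7 tick 0 v(1,): F3->B3 leap 6st
  -> R8 @ bar 7 tick 0 v(0, 2): penult P8 not 3rd/6th
  -> R6 @ bar 8 tick 3 v(0, 2): closes on M3

(0, 0, R5, (0, 2))
(2, 0, R4, (0, 1))
(2, 0, R4, (0, 2))
(3, 0, R2, (0, 2))
(4, 0, R1, (0, 2))
(5, 0, R3, (1, 2))
(5, 1, R3, (1, 2))
(5, 2, R3, (1, 2))
(5, 3, R3, (1, 2))
(6, 0, R4, (0, 1))
(7, 0, R1, (0, 2))
(7, 0, R7, (1,))
(7, 0, R8, (0, 2))
(8, 3, R6, (0, 2))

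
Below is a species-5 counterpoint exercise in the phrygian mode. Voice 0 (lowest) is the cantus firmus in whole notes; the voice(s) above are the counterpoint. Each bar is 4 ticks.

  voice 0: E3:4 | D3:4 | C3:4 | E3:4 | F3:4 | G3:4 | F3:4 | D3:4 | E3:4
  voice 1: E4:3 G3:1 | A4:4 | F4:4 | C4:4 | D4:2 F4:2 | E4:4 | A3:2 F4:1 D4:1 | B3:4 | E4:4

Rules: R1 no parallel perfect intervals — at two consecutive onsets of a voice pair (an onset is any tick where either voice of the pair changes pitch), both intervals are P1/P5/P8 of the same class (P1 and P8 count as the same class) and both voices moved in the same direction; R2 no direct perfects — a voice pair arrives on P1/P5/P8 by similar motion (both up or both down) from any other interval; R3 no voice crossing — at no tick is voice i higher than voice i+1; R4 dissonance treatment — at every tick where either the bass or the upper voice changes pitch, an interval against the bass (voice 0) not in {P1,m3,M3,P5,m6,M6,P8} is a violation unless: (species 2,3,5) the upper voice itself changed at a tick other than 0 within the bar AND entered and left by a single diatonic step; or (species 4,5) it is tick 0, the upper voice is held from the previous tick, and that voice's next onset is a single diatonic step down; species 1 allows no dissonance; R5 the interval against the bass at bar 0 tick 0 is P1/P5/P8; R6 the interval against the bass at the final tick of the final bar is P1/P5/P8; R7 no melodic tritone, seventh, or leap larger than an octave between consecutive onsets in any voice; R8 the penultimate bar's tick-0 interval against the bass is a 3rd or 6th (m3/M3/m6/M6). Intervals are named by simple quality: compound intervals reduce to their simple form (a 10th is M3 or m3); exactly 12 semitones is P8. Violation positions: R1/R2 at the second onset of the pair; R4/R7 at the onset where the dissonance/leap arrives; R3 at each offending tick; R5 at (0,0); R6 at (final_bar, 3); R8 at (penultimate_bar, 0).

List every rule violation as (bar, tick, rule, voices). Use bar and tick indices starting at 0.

bar 0: v0=E3 v1=E4 downbeat P8
bar 1: v0=D3 v1=A4 downbeat P5
bar 2: v0=C3 v1=F4 downbeat P4
bar 3: v0=E3 v1=C4 downbeat m6
bar 4: v0=F3 v1=D4 downbeat M6
bar 5: v0=G3 v1=E4 downbeat M6
bar 6: v0=F3 v1=A3 downbeat M3
bar 7: v0=D3 v1=B3 downbeat M6
bar 8: v0=E3 v1=E4 downbeat P8
  -> R7 @ bar 1 tick 0 v(1,): G3->A4 leap 14st
  -> R4 @ bar 2 tick 0 v(0, 1): C3/F4 P4 untreated
  -> R2 @ bar 8 tick 0 v(0, 1): D3/B3 M6 -> E3/E4 P8 similar

(1, 0, R7, (1,))
(2, 0, R4, (0, 1))
(8, 0, R2, (0, 1))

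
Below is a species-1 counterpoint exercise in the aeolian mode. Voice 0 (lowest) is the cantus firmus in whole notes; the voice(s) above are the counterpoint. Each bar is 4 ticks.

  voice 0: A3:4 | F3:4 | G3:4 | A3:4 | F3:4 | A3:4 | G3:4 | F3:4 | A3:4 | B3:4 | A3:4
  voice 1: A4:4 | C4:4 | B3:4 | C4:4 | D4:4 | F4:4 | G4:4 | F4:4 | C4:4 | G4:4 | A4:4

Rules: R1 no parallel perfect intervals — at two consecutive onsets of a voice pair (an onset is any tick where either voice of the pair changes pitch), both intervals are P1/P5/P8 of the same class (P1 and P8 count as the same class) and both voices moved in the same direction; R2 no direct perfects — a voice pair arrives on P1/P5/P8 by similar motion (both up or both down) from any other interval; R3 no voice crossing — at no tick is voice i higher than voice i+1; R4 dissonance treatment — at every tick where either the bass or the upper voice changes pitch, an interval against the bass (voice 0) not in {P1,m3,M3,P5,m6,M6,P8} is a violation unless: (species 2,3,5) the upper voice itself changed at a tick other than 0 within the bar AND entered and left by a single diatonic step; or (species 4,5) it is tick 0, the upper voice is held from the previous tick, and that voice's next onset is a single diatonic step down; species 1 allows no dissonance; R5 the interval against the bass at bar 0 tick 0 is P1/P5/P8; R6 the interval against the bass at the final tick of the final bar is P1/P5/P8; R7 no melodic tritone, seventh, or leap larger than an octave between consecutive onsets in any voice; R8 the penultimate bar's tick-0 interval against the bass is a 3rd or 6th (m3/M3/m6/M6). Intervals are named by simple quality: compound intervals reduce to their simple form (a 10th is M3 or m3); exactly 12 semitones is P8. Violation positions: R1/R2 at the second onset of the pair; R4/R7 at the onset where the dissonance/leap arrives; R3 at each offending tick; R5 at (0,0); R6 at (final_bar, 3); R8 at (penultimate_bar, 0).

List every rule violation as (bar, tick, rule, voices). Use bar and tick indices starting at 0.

bar 0: v0=A3 v1=A4 downbeat P8
bar 1: v0=F3 v1=C4 downbeat P5
bar 2: v0=G3 v1=B3 downbeat M3
bar 3: v0=A3 v1=C4 downbeat m3
bar 4: v0=F3 v1=D4 downbeat M6
bar 5: v0=A3 v1=F4 downbeat m6
bar 6: v0=G3 v1=G4 downbeat P8
bar 7: v0=F3 v1=F4 downbeat P8
bar 8: v0=A3 v1=C4 downbeat m3
bar 9: v0=B3 v1=G4 downbeat m6
bar 10: v0=A3 v1=A4 downbeat P8
  -> R2 @ bar 1 tick 0 v(0, 1): A3/A4 P8 -> F3/C4 P5 similar
  -> R1 @ bar 7 tick 0 v(0, 1): G3/G4 P8 -> F3/F4 P8 similar

(1, 0, R2, (0, 1))
(7, 0, R1, (0, 1))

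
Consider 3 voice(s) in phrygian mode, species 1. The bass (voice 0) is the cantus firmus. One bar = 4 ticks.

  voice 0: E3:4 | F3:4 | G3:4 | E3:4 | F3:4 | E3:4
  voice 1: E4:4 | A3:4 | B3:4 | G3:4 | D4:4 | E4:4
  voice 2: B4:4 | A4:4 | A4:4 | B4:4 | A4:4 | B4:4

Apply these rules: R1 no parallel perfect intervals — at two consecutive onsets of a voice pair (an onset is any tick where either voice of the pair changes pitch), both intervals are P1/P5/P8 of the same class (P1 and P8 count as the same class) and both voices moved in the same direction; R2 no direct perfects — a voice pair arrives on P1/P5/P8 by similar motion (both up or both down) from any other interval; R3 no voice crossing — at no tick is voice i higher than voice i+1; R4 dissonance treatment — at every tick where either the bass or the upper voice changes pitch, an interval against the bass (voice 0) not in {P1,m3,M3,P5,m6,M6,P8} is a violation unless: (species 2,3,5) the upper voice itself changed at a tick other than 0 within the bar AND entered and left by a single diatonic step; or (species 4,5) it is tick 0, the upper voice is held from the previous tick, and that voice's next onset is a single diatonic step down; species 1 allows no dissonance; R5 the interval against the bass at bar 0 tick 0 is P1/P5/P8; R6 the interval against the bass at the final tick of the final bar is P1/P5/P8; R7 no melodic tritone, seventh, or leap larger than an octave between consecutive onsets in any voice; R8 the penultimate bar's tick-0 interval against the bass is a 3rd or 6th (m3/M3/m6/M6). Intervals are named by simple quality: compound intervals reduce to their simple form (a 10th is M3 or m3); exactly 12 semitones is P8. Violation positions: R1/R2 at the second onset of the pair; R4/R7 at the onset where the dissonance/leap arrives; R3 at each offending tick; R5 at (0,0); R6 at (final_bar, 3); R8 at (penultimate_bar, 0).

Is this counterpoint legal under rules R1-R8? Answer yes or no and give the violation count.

No (3 violations)

bar 0: v0=E3 v1=E4 v2=B4 (P5)
bar 1: v0=F3 v1=A3 v2=A4 (M3)
bar 2: v0=G3 v1=B3 v2=A4 (M2)
bar 3: v0=E3 v1=G3 v2=B4 (P5)
bar 4: v0=F3 v1=D4 v2=A4 (M3)
bar 5: v0=E3 v1=E4 v2=B4 (P5)
  R2 @ bar1.0: E4/B4 P5 -> A3/A4 P8 similar
  R4 @ bar2.0: G3/A4 M2 untreated
  R1 @ bar5.0: D4/A4 P5 -> E4/B4 P5 similar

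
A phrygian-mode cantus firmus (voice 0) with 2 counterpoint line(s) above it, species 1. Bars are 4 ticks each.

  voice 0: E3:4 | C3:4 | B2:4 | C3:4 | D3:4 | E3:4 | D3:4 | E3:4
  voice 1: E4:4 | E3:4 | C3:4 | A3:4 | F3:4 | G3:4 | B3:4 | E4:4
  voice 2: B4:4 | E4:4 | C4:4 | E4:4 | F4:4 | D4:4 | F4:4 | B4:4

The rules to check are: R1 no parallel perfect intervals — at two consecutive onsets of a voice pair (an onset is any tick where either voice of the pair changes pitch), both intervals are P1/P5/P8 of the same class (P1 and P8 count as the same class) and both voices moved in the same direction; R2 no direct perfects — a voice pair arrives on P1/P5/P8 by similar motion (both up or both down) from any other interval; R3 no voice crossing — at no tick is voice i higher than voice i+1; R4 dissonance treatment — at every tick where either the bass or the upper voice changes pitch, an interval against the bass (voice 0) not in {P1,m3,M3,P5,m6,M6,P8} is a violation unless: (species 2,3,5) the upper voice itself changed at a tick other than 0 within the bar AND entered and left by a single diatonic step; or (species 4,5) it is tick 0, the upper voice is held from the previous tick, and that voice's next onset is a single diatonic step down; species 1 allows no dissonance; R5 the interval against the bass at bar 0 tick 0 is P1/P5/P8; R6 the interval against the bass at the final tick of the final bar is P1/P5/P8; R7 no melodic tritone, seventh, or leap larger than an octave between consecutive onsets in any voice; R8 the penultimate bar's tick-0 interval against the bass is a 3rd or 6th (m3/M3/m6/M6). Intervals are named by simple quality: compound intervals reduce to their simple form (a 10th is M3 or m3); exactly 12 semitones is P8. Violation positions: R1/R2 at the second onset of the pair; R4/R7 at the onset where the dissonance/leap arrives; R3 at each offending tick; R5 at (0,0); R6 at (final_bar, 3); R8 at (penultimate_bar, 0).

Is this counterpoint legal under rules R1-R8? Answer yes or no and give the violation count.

No (10 violations)

bar 0: v0=E3 v1=E4 v2=B4 (P5)
bar 1: v0=C3 v1=E3 v2=E4 (M3)
bar 2: v0=B2 v1=C3 v2=C4 (m2)
bar 3: v0=C3 v1=A3 v2=E4 (M3)
bar 4: v0=D3 v1=F3 v2=F4 (m3)
bar 5: v0=E3 v1=G3 v2=D4 (m7)
bar 6: v0=D3 v1=B3 v2=F4 (m3)
bar 7: v0=E3 v1=E4 v2=B4 (P5)
  R2 @ bar1.0: E4/B4 P5 -> E3/E4 P8 similar
  R1 @ bar2.0: E3/E4 P8 -> C3/C4 P8 similar
  R4 @ bar2.0: B2/C3 m2 untreated
  R4 @ bar2.0: B2/C4 m2 untreated
  R2 @ bar3.0: C3/C4 P8 -> A3/E4 P5 similar
  R4 @ bar5.0: E3/D4 m7 untreated
  R2 @ bar7.0: D3/B3 M6 -> E3/E4 P8 similar
  R2 @ bar7.0: D3/F4 m3 -> E3/B4 P5 similar
  R2 @ bar7.0: B3/F4 TT -> E4/B4 P5 similar
  R7 @ bar7.0: F4->B4 leap 6st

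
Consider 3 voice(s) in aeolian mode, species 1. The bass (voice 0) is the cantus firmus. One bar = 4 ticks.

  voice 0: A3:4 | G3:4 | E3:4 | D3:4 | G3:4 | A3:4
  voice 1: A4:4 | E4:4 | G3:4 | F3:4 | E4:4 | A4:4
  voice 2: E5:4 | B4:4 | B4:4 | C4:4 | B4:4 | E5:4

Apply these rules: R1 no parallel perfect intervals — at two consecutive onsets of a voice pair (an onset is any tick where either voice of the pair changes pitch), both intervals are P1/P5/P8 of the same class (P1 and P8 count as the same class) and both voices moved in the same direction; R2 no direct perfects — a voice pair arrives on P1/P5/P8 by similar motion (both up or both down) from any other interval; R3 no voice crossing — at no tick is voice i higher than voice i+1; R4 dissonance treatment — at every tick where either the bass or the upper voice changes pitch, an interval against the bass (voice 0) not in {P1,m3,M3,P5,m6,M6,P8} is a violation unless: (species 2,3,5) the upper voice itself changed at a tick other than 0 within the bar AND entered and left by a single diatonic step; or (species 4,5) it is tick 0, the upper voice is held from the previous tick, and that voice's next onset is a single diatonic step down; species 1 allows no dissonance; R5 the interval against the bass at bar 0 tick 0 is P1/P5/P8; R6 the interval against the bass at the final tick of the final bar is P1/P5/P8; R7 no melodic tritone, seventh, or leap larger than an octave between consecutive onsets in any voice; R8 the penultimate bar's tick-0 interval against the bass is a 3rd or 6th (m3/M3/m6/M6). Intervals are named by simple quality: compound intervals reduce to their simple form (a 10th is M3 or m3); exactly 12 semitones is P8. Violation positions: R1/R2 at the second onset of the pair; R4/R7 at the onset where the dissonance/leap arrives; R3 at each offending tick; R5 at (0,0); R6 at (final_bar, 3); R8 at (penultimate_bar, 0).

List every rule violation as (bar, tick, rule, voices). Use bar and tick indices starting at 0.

bar 0: v0=A3 v1=A4 v2=E5 downbeat P5
bar 1: v0=G3 v1=E4 v2=B4 downbeat M3
bar 2: v0=E3 v1=G3 v2=B4 downbeat P5
bar 3: v0=D3 v1=F3 v2=C4 downbeat m7
bar 4: v0=G3 v1=E4 v2=B4 downbeat M3
bar 5: v0=A3 v1=A4 v2=E5 downbeat P5
  -> R1 @ bar 1 tick 0 v(1, 2): A4/E5 P5 -> E4/B4 P5 similar
  -> R2 @ bar 3 tick 0 v(1, 2): G3/B4 M3 -> F3/C4 P5 similar
  -> R4 @ bar 3 tick 0 v(0, 2): D3/C4 m7 untreated
  -> R7 @ bar 3 tick 0 v(2,): B4->C4 leap 11st
  -> R1 @ bar 4 tick 0 v(1, 2): F3/C4 P5 -> E4/B4 P5 similar
  -> R7 @ bar 4 tick 0 v(1,): F3->E4 leap 11st
  -> R7 @ bar 4 tick 0 v(2,): C4->B4 leap 11st
  -> R1 @ bar 5 tick 0 v(1, 2): E4/B4 P5 -> A4/E5 P5 similar
  -> R2 @ bar 5 tick 0 v(0, 1): G3/E4 M6 -> A3/A4 P8 similar
  -> R2 @ bar 5 tick 0 v(0, 2): G3/B4 M3 -> A3/E5 P5 similar

(1, 0, R1, (1, 2))
(3, 0, R2, (1, 2))
(3, 0, R4, (0, 2))
(3, 0, R7, (2,))
(4, 0, R1, (1, 2))
(4, 0, R7, (1,))
(4, 0, R7, (2,))
(5, 0, R1, (1, 2))
(5, 0, R2, (0, 1))
(5, 0, R2, (0, 2))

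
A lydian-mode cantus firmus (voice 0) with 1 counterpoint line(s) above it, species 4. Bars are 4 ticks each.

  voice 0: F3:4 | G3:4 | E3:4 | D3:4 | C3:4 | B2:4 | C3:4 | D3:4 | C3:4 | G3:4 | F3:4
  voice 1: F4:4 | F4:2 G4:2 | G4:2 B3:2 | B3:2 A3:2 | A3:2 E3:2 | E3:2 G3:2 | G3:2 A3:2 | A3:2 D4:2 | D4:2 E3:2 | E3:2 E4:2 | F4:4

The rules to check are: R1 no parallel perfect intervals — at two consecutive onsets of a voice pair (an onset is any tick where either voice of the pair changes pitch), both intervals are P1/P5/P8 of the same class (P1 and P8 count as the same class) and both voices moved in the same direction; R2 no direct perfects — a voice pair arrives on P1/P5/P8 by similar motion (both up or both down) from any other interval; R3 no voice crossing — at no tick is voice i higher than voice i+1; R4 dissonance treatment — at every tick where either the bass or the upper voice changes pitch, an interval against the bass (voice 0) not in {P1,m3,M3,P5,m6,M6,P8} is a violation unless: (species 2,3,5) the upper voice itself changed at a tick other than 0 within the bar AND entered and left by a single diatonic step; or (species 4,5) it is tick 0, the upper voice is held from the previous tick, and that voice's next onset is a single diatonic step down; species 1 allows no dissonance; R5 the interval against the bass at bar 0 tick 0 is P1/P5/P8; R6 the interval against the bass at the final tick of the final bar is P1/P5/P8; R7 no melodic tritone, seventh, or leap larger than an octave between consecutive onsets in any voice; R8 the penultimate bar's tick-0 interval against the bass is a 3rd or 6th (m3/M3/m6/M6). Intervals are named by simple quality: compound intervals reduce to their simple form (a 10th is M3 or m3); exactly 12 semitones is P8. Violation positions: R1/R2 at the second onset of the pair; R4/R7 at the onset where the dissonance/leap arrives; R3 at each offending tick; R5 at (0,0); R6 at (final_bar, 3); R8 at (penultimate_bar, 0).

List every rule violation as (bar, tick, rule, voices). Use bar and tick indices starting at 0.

(1, 0, R4, (0, 1))
(5, 0, R4, (0, 1))
(8, 0, R4, (0, 1))
(8, 2, R7, (1,))
(9, 0, R3, (0, 1))
(9, 1, R3, (0, 1))

bar 0: v0=F3 v1=F4 downbeat P8
bar 1: v0=G3 v1=F4 downbeat m7
bar 2: v0=E3 v1=G4 downbeat m3
bar 3: v0=D3 v1=B3 downbeat M6
bar 4: v0=C3 v1=A3 downbeat M6
bar 5: v0=B2 v1=E3 downbeat P4
bar 6: v0=C3 v1=G3 downbeat P5
bar 7: v0=D3 v1=A3 downbeat P5
bar 8: v0=C3 v1=D4 downbeat M2
bar 9: v0=G3 v1=E3 downbeat m3
bar 10: v0=F3 v1=F4 downbeat P8
  -> R4 @ bar 1 tick 0 v(0, 1): G3/F4 m7 untreated
  -> R4 @ bar 5 tick 0 v(0, 1): B2/E3 P4 untreated
  -> R4 @ bar 8 tick 0 v(0, 1): C3/D4 M2 untreated
  -> R7 @ bar 8 tick 2 v(1,): D4->E3 leap 10st
  -> R3 @ bar 9 tick 0 v(0, 1): G3 above E3
  -> R3 @ bar 9 tick 1 v(0, 1): G3 above E3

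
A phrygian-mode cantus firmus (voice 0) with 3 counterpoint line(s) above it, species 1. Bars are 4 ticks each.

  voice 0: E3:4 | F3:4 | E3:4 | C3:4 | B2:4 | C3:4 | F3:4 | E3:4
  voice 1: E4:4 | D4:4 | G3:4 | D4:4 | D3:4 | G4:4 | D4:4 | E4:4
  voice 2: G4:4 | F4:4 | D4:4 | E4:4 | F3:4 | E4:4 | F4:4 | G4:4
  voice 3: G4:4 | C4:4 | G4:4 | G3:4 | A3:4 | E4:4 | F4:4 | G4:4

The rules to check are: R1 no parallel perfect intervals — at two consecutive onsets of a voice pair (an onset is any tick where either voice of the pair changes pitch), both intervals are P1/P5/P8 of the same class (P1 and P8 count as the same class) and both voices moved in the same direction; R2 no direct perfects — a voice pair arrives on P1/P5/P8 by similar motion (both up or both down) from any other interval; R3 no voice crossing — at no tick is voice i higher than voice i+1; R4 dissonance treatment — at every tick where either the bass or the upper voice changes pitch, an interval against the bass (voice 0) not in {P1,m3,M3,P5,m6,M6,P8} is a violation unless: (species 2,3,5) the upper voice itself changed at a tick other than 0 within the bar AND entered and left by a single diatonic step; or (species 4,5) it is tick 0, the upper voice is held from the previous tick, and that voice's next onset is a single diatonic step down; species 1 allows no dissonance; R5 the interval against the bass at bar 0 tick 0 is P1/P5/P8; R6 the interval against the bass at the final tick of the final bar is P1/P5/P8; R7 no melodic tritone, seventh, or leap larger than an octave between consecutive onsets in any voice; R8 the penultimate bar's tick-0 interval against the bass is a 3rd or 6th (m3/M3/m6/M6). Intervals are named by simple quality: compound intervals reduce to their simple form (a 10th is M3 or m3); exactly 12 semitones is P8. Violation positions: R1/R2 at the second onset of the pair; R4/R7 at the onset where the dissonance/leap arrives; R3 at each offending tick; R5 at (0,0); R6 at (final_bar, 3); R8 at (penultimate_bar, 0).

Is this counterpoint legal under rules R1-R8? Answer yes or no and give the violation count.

bar 0: v0=E3 v1=E4 v2=G4 v3=G4 (m3)
bar 1: v0=F3 v1=D4 v2=F4 v3=C4 (P5)
bar 2: v0=E3 v1=G3 v2=D4 v3=G4 (m3)
bar 3: v0=C3 v1=D4 v2=E4 v3=G3 (P5)
bar 4: v0=B2 v1=D3 v2=F3 v3=A3 (m7)
bar 5: v0=C3 v1=G4 v2=E4 v3=E4 (M3)
bar 6: v0=F3 v1=D4 v2=F4 v3=F4 (P8)
bar 7: v0=E3 v1=E4 v2=G4 v3=G4 (m3)
  R5 @ bar0.0: opens on m3
  R5 @ bar0.0: opens on m3
  R3 @ bar1.0: F4 above C4
  R3 @ bar1.1: F4 above C4
  R3 @ bar1.2: F4 above C4
  R3 @ bar1.3: F4 above C4
  R2 @ bar2.0: D4/F4 m3 -> G3/D4 P5 similar
  R4 @ bar2.0: E3/D4 m7 untreated
  R2 @ bar3.0: E3/G4 m3 -> C3/G3 P5 similar
  R3 @ bar3.0: E4 above G3
  R4 @ bar3.0: C3/D4 M2 untreated
  R3 @ bar3.1: E4 above G3
  R3 @ bar3.2: E4 above G3
  R3 @ bar3.3: E4 above G3
  R4 @ bar4.0: B2/F3 TT untreated
  R4 @ bar4.0: B2/A3 m7 untreated
  R7 @ bar4.0: E4->F3 leap 11st
  R2 @ bar5.0: B2/D3 m3 -> C3/G4 P5 similar
  R2 @ bar5.0: F3/A3 M3 -> E4/E4 P1 similar
  R3 @ bar5.0: G4 above E4
  R7 @ bar5.0: D3->G4 leap 17st
  R7 @ bar5.0: F3->E4 leap 11st
  R3 @ bar5.1: G4 above E4
  R3 @ bar5.2: G4 above E4
  R3 @ bar5.3: G4 above E4
  R1 @ bar6.0: E4/E4 P1 -> F4/F4 P1 similar
  R2 @ bar6.0: C3/E4 M3 -> F3/F4 P8 similar
  R2 @ bar6.0: C3/E4 M3 -> F3/F4 P8 similar
  R8 @ bar6.0: penult P8 not 3rd/6th
  R8 @ bar6.0: penult P8 not 3rd/6th
  R1 @ bar7.0: F4/F4 P1 -> G4/G4 P1 similar
  R6 @ bar7.3: closes on m3
  R6 @ bar7.3: closes on m3

No (33 violations)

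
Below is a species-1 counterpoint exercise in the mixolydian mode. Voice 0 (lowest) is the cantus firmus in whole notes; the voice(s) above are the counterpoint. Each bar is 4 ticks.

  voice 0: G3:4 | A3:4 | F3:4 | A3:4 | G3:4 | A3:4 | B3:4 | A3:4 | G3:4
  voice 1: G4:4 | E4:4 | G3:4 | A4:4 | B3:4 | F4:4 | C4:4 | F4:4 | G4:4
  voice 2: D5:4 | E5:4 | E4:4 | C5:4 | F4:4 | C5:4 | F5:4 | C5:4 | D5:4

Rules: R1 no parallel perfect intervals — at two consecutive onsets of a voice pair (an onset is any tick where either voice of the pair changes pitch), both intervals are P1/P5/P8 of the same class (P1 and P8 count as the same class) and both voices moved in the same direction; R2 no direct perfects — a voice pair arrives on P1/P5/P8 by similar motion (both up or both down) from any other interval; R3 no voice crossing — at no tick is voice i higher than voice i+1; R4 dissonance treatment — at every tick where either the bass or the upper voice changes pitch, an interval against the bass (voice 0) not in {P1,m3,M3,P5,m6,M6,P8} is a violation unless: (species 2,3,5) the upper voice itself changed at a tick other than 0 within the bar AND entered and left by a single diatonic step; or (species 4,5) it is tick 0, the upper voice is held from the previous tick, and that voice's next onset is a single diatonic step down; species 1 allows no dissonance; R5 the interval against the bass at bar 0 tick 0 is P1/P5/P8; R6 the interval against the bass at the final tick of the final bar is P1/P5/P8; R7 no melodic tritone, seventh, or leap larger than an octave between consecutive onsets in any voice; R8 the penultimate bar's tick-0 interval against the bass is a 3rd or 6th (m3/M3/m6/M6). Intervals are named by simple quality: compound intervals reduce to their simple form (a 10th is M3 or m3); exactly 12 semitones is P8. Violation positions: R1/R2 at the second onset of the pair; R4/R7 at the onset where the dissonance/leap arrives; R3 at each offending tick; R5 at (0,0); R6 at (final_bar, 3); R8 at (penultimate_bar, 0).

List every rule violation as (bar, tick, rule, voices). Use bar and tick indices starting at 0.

(1, 0, R1, (0, 2))
(2, 0, R4, (0, 1))
(2, 0, R4, (0, 2))
(3, 0, R2, (0, 1))
(3, 0, R7, (1,))
(4, 0, R4, (0, 2))
(4, 0, R7, (1,))
(5, 0, R2, (1, 2))
(5, 0, R7, (1,))
(6, 0, R4, (0, 1))
(6, 0, R4, (0, 2))
(8, 0, R1, (1, 2))

bar 0: v0=G3 v1=G4 v2=D5 downbeat P5
bar 1: v0=A3 v1=E4 v2=E5 downbeat P5
bar 2: v0=F3 v1=G3 v2=E4 downbeat M7
bar 3: v0=A3 v1=A4 v2=C5 downbeat m3
bar 4: v0=G3 v1=B3 v2=F4 downbeat m7
bar 5: v0=A3 v1=F4 v2=C5 downbeat m3
bar 6: v0=B3 v1=C4 v2=F5 downbeat TT
bar 7: v0=A3 v1=F4 v2=C5 downbeat m3
bar 8: v0=G3 v1=G4 v2=D5 downbeat P5
  -> R1 @ bar 1 tick 0 v(0, 2): G3/D5 P5 -> A3/E5 P5 similar
  -> R4 @ bar 2 tick 0 v(0, 1): F3/G3 M2 untreated
  -> R4 @ bar 2 tick 0 v(0, 2): F3/E4 M7 untreated
  -> R2 @ bar 3 tick 0 v(0, 1): F3/G3 M2 -> A3/A4 P8 similar
  -> R7 @ bar 3 tick 0 v(1,): G3->A4 leap 14st
  -> R4 @ bar 4 tick 0 v(0, 2): G3/F4 m7 untreated
  -> R7 @ bar 4 tick 0 v(1,): A4->B3 leap 10st
  -> R2 @ bar 5 tick 0 v(1, 2): B3/F4 TT -> F4/C5 P5 similar
  -> R7 @ bar 5 tick 0 v(1,): B3->F4 leap 6st
  -> R4 @ bar 6 tick 0 v(0, 1): B3/C4 m2 untreated
  -> R4 @ bar 6 tick 0 v(0, 2): B3/F5 TT untreated
  -> R1 @ bar 8 tick 0 v(1, 2): F4/C5 P5 -> G4/D5 P5 similar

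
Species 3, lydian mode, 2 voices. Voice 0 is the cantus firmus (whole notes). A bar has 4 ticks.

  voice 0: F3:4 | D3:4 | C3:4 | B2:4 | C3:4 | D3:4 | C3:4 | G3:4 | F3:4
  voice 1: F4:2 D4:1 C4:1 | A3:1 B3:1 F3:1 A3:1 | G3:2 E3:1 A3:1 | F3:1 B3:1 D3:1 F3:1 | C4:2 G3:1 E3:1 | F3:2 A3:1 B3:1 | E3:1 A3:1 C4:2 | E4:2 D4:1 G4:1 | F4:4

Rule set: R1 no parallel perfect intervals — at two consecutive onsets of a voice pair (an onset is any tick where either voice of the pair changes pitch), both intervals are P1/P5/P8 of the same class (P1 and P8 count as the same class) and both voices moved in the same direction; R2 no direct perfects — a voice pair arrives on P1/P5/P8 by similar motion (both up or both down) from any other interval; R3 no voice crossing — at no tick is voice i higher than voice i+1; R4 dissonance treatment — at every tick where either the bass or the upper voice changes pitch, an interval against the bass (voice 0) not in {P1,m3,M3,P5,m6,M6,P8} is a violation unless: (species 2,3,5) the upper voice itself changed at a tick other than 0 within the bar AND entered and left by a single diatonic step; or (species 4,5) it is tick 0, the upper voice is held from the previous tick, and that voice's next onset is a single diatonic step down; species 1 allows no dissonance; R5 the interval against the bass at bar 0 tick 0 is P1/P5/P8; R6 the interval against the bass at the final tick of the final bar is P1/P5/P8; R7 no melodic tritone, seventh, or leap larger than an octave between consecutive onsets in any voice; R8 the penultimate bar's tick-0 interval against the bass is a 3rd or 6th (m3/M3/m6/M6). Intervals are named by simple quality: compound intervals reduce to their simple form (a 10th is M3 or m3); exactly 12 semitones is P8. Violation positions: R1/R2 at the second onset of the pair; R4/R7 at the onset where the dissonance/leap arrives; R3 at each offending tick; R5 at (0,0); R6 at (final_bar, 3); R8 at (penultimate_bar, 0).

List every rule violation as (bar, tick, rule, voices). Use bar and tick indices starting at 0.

bar 0: v0=F3 v1=F4 downbeat P8
bar 1: v0=D3 v1=A3 downbeat P5
bar 2: v0=C3 v1=G3 downbeat P5
bar 3: v0=B2 v1=F3 downbeat TT
bar 4: v0=C3 v1=C4 downbeat P8
bar 5: v0=D3 v1=F3 downbeat m3
bar 6: v0=C3 v1=E3 downbeat M3
bar 7: v0=G3 v1=E4 downbeat M6
bar 8: v0=F3 v1=F4 downbeat P8
  -> R1 @ bar 1 tick 0 v(0, 1): F3/C4 P5 -> D3/A3 P5 similar
  -> R7 @ bar 1 tick 2 v(1,): B3->F3 leap 6st
  -> R1 @ bar 2 tick 0 v(0, 1): D3/A3 P5 -> C3/G3 P5 similar
  -> R4 @ bar 3 tick 0 v(0, 1): B2/F3 TT untreated
  -> R7 @ bar 3 tick 1 v(1,): F3->B3 leap 6st
  -> R4 @ bar 3 tick 3 v(0, 1): B2/F3 TT untreated
  -> R2 @ bar 4 tick 0 v(0, 1): B2/F3 TT -> C3/C4 P8 similar
  -> R1 @ bar 8 tick 0 v(0, 1): G3/G4 P8 -> F3/F4 P8 similar

(1, 0, R1, (0, 1))
(1, 2, R7, (1,))
(2, 0, R1, (0, 1))
(3, 0, R4, (0, 1))
(3, 1, R7, (1,))
(3, 3, R4, (0, 1))
(4, 0, R2, (0, 1))
(8, 0, R1, (0, 1))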